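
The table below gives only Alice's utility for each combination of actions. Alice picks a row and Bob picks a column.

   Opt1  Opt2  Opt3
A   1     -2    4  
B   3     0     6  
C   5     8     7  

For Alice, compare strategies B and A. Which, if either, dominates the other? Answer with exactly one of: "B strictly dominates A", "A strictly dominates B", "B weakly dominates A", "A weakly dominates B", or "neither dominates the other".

B's payoffs vs A's, by Bob's action — Opt1: 3>1, Opt2: 0>-2, Opt3: 6>4.
Every comparison favours B, so B strictly dominates A.

B strictly dominates A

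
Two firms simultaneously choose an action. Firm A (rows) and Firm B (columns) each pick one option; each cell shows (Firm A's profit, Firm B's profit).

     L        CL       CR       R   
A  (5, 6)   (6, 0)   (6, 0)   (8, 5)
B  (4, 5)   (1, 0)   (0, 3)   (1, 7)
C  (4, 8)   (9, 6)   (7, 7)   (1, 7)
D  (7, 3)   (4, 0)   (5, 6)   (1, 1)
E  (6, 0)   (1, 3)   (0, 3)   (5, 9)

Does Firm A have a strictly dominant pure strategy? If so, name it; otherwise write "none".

none

A fails to dominate C at CL (6<9).
B fails to dominate A at L (4<5).
C fails to dominate A at L (4<5).
D fails to dominate A at CL (4<6).
E fails to dominate A at CL (1<6).
No single strategy dominates all the others.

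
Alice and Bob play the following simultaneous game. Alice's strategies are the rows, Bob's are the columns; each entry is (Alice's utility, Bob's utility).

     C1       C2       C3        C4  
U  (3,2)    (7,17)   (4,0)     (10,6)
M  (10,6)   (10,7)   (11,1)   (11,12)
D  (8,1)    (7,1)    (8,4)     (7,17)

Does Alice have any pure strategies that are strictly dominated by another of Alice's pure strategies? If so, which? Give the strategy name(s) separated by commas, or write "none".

U, D

M strictly dominates U — C1: 10>3, C2: 10>7, C3: 11>4, C4: 11>10.
M: no other strategy beats it everywhere (U at C1 (10>3); D at C1 (10>8)).
M strictly dominates D — C1: 10>8, C2: 10>7, C3: 11>8, C4: 11>7.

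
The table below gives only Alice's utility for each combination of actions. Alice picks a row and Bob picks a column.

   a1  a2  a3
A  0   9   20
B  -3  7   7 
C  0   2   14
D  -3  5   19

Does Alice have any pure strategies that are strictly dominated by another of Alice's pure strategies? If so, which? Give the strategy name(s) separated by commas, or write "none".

B, D

Nothing dominates A: B at a1 (0>-3); C at a1 (0=0); D at a1 (0>-3).
B is strictly dominated by A (a1: 0>-3, a2: 9>7, a3: 20>7).
C: no other strategy beats it everywhere (A at a1 (0=0); B at a1 (0>-3); D at a1 (0>-3)).
D is strictly dominated by A (a1: 0>-3, a2: 9>5, a3: 20>19).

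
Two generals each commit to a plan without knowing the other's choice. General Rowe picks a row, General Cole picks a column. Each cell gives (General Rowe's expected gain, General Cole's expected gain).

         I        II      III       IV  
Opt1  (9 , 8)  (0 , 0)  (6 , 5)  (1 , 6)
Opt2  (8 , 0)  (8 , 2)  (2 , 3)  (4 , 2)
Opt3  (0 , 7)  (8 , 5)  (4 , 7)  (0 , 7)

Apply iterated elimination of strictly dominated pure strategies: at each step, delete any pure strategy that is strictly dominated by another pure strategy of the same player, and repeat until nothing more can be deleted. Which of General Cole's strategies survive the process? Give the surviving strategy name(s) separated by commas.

I, III, IV

General Cole's strategy II is strictly dominated by III (Opt1: 5>0, Opt2: 3>2, Opt3: 7>5) and is removed.
For General Rowe, Opt1 strictly dominates Opt3 on the remaining columns (I: 9>0, III: 6>4, IV: 1>0); eliminate Opt3.
Among the remaining strategies, none is strictly dominated by another pure strategy of the same player, so the elimination stops.
Surviving strategies — General Rowe: {Opt1, Opt2}; General Cole: {I, III, IV}.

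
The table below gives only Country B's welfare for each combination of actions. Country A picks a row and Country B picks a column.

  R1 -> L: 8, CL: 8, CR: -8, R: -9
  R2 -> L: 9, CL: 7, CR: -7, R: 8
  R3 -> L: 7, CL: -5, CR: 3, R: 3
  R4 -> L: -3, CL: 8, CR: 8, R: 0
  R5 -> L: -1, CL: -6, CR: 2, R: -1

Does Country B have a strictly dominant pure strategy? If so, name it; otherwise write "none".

L fails to dominate CL at R1 (8=8).
CL fails to dominate L at R1 (8=8).
CR fails to dominate L at R1 (-8<8).
R fails to dominate L at R1 (-9<8).
No single strategy dominates all the others.

none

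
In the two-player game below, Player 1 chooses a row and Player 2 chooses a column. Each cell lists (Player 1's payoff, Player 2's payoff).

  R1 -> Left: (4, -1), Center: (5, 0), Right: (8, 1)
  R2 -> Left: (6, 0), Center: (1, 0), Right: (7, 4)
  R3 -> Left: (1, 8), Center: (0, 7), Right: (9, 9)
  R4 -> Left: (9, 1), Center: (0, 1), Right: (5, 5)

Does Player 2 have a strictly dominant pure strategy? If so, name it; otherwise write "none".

Right

Right vs Left: R1: 1>-1, R2: 4>0, R3: 9>8, R4: 5>1.
Right vs Center: R1: 1>0, R2: 4>0, R3: 9>7, R4: 5>1.
Right strictly beats every other strategy against every opponent action, so it is strictly dominant.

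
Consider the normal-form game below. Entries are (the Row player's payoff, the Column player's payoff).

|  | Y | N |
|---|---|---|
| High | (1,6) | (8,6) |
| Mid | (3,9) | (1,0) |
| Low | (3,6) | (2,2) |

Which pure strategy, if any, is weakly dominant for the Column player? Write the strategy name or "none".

Y vs N: High: 6=6, Mid: 9>0, Low: 6>2.
Y is at least as good as every other strategy against every opponent action, so it is weakly dominant.

Y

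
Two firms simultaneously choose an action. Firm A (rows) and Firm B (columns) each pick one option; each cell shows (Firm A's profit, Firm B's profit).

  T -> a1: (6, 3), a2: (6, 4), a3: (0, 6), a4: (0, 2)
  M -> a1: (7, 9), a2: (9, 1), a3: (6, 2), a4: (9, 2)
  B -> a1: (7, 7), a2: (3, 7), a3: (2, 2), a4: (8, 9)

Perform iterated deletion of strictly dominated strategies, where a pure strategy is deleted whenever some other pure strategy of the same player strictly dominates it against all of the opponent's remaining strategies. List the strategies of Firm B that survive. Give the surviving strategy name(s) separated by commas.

a1, a4

For Firm A, M strictly dominates T on the remaining columns (a1: 7>6, a2: 9>6, a3: 6>0, a4: 9>0); eliminate T.
For Firm B, a4 strictly dominates a2 on the remaining rows (M: 2>1, B: 9>7); eliminate a2.
For Firm B, a1 strictly dominates a3 on the remaining rows (M: 9>2, B: 7>2); eliminate a3.
Among the remaining strategies, none is strictly dominated by another pure strategy of the same player, so the elimination stops.
Surviving strategies — Firm A: {M, B}; Firm B: {a1, a4}.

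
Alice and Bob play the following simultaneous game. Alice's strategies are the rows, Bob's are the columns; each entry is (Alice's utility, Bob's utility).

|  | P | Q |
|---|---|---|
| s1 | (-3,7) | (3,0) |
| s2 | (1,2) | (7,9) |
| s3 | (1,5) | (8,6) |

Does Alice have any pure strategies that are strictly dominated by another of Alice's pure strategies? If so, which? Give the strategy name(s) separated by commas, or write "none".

s1 is strictly dominated by s2 (P: 1>-3, Q: 7>3).
Nothing dominates s2: s1 at P (1>-3); s3 at P (1=1).
s3 is not dominated — it holds its own against s1 at P (1>-3); s2 at P (1=1).

s1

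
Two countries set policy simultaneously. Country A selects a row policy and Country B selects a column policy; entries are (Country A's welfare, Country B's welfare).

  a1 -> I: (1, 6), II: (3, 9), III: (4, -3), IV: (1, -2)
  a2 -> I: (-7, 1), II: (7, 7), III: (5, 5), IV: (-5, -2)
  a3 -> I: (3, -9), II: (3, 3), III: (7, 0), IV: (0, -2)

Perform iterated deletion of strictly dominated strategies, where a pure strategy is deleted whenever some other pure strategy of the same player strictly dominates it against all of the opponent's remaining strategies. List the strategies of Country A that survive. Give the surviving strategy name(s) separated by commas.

a2

Country B's strategy I is strictly dominated by II (a1: 9>6, a2: 7>1, a3: 3>-9) and is removed.
Country B's strategy III is strictly dominated by II (a1: 9>-3, a2: 7>5, a3: 3>0) and is removed.
Country B's strategy IV is strictly dominated by II (a1: 9>-2, a2: 7>-2, a3: 3>-2) and is removed.
Row a1 is eliminated: a2 beats it against every remaining column (II: 7>3).
For Country A, a2 strictly dominates a3 on the remaining columns (II: 7>3); eliminate a3.
Among the remaining strategies, none is strictly dominated by another pure strategy of the same player, so the elimination stops.
Surviving strategies — Country A: {a2}; Country B: {II}.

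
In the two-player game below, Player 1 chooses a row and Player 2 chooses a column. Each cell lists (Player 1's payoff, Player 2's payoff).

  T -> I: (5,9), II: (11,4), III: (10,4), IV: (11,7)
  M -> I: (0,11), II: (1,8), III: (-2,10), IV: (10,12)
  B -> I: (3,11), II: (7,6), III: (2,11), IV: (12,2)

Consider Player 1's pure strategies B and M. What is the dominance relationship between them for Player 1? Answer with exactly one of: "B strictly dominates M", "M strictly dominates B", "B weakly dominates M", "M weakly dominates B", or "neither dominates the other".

Compare B to M across each opponent action: I: 3>0, II: 7>1, III: 2>-2, IV: 12>10.
Every comparison favours B, so B strictly dominates M.

B strictly dominates M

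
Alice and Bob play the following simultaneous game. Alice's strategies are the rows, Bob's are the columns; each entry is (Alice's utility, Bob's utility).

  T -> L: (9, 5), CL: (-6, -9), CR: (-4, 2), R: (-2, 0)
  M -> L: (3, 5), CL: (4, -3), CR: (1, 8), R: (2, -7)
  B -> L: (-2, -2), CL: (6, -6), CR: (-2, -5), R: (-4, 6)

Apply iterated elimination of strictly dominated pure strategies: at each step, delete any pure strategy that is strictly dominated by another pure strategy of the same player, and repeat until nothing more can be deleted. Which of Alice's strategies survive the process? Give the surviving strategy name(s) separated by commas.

T, M

Bob's strategy CL is strictly dominated by L (T: 5>-9, M: 5>-3, B: -2>-6) and is removed.
Row B is eliminated: M beats it against every remaining column (L: 3>-2, CR: 1>-2, R: 2>-4).
Column R is eliminated: L beats it against every remaining row (T: 5>0, M: 5>-7).
Among the remaining strategies, none is strictly dominated by another pure strategy of the same player, so the elimination stops.
Surviving strategies — Alice: {T, M}; Bob: {L, CR}.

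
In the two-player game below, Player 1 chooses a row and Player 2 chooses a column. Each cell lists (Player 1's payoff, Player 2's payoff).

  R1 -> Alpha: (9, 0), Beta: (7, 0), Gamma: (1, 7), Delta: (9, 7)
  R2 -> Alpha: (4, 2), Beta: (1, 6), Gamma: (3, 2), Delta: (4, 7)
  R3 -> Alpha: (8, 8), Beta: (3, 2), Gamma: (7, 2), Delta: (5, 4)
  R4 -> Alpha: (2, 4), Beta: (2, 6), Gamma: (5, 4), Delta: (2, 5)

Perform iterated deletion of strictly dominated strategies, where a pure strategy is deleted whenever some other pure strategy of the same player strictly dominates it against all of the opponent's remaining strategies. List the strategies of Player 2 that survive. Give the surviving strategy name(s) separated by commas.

Player 1's strategy R2 is strictly dominated by R3 (Alpha: 8>4, Beta: 3>1, Gamma: 7>3, Delta: 5>4) and is removed.
Player 1's strategy R4 is strictly dominated by R3 (Alpha: 8>2, Beta: 3>2, Gamma: 7>5, Delta: 5>2) and is removed.
Column Beta is eliminated: Delta beats it against every remaining row (R1: 7>0, R3: 4>2).
Among the remaining strategies, none is strictly dominated by another pure strategy of the same player, so the elimination stops.
Surviving strategies — Player 1: {R1, R3}; Player 2: {Alpha, Gamma, Delta}.

Alpha, Gamma, Delta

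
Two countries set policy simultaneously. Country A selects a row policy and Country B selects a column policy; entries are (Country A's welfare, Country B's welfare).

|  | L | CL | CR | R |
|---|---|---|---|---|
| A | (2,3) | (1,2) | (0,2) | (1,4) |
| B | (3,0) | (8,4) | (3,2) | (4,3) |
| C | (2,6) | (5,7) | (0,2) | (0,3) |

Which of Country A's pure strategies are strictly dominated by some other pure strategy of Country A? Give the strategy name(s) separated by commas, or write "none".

A: dominated, since B does at least as well everywhere (L: 3>2, CL: 8>1, CR: 3>0, R: 4>1).
B is not dominated — it holds its own against A at L (3>2); C at L (3>2).
C: dominated, since B does at least as well everywhere (L: 3>2, CL: 8>5, CR: 3>0, R: 4>0).

A, C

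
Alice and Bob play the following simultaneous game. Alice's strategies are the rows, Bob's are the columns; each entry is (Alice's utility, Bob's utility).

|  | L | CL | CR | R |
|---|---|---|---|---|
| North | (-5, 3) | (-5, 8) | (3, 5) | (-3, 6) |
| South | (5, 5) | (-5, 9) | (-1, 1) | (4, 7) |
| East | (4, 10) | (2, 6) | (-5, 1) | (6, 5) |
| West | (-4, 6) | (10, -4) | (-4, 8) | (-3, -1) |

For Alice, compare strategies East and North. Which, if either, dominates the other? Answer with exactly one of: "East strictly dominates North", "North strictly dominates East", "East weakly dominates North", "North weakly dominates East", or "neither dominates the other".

Compare East to North across each opponent action: L: 4>-5, CL: 2>-5, CR: -5<3, R: 6>-3.
East does better at L, CL, R but worse at CR; neither strategy dominates the other.

neither dominates the other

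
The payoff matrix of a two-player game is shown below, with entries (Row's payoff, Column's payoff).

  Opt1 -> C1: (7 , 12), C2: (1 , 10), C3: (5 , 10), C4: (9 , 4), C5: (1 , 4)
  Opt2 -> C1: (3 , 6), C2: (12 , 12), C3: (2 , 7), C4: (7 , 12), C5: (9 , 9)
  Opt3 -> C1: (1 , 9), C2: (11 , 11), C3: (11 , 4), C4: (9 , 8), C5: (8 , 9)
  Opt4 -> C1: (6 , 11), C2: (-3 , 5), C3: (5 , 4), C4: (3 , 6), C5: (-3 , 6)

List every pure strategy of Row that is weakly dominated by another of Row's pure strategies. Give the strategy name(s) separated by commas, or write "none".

Opt1 is not dominated — it holds its own against Opt2 at C1 (7>3); Opt3 at C1 (7>1); Opt4 at C1 (7>6).
Nothing dominates Opt2: Opt1 at C2 (12>1); Opt3 at C1 (3>1); Opt4 at C2 (12>-3).
Opt3: no other strategy beats it everywhere (Opt1 at C2 (11>1); Opt2 at C3 (11>2); Opt4 at C2 (11>-3)).
Opt4: dominated, since Opt1 does at least as well everywhere (C1: 7>6, C2: 1>-3, C3: 5=5, C4: 9>3, C5: 1>-3).

Opt4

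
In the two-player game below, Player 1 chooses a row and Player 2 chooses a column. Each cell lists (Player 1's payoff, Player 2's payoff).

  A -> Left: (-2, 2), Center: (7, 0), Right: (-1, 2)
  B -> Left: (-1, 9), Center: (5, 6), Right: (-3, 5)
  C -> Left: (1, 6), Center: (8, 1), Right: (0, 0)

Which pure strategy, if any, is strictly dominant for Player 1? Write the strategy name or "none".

C

C vs A: Left: 1>-2, Center: 8>7, Right: 0>-1.
C vs B: Left: 1>-1, Center: 8>5, Right: 0>-3.
C strictly beats every other strategy against every opponent action, so it is strictly dominant.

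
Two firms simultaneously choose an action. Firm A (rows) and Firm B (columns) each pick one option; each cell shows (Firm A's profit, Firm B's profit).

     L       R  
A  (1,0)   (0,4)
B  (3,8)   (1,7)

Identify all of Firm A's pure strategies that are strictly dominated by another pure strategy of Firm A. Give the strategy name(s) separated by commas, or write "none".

A: dominated, since B does at least as well everywhere (L: 3>1, R: 1>0).
B is not dominated — it holds its own against A at L (3>1).

A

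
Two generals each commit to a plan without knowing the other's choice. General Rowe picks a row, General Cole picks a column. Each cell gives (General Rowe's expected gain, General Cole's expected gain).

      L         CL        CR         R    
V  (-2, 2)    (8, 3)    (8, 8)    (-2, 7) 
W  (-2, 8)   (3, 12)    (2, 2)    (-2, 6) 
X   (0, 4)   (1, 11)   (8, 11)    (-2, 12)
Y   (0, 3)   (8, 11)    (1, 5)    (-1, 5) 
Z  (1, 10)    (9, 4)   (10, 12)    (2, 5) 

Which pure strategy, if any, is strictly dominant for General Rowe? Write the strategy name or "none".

Z

Z vs V: L: 1>-2, CL: 9>8, CR: 10>8, R: 2>-2.
Z vs W: L: 1>-2, CL: 9>3, CR: 10>2, R: 2>-2.
Z vs X: L: 1>0, CL: 9>1, CR: 10>8, R: 2>-2.
Z vs Y: L: 1>0, CL: 9>8, CR: 10>1, R: 2>-1.
Z strictly beats every other strategy against every opponent action, so it is strictly dominant.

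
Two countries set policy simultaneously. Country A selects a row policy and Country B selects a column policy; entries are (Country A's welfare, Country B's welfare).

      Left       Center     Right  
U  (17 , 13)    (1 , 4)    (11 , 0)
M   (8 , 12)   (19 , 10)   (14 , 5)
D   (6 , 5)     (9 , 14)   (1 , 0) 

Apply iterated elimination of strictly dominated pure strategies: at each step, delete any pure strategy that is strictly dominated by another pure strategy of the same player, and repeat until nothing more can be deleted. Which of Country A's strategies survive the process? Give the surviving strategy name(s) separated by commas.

For Country A, M strictly dominates D on the remaining columns (Left: 8>6, Center: 19>9, Right: 14>1); eliminate D.
Country B's strategy Center is strictly dominated by Left (U: 13>4, M: 12>10) and is removed.
Column Right is eliminated: Left beats it against every remaining row (U: 13>0, M: 12>5).
Country A's strategy M is strictly dominated by U (Left: 17>8) and is removed.
Among the remaining strategies, none is strictly dominated by another pure strategy of the same player, so the elimination stops.
Surviving strategies — Country A: {U}; Country B: {Left}.

U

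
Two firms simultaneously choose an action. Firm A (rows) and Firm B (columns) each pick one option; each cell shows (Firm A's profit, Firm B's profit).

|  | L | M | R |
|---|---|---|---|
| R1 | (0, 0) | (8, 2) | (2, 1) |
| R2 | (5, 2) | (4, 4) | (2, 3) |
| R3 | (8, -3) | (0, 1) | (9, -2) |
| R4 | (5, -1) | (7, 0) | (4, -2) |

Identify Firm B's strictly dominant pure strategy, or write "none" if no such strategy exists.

M

M vs L: R1: 2>0, R2: 4>2, R3: 1>-3, R4: 0>-1.
M vs R: R1: 2>1, R2: 4>3, R3: 1>-2, R4: 0>-2.
M strictly beats every other strategy against every opponent action, so it is strictly dominant.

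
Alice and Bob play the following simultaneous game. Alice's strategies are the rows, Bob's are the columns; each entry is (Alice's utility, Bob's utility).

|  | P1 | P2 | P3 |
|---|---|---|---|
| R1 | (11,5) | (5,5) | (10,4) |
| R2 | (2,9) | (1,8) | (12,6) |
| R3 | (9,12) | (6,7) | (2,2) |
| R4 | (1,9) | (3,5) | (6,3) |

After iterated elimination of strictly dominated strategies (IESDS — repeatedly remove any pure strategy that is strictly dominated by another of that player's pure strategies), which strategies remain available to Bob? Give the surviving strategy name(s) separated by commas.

P1, P2

Alice's strategy R4 is strictly dominated by R1 (P1: 11>1, P2: 5>3, P3: 10>6) and is removed.
Column P3 is eliminated: P1 beats it against every remaining row (R1: 5>4, R2: 9>6, R3: 12>2).
Alice's strategy R2 is strictly dominated by R1 (P1: 11>2, P2: 5>1) and is removed.
Among the remaining strategies, none is strictly dominated by another pure strategy of the same player, so the elimination stops.
Surviving strategies — Alice: {R1, R3}; Bob: {P1, P2}.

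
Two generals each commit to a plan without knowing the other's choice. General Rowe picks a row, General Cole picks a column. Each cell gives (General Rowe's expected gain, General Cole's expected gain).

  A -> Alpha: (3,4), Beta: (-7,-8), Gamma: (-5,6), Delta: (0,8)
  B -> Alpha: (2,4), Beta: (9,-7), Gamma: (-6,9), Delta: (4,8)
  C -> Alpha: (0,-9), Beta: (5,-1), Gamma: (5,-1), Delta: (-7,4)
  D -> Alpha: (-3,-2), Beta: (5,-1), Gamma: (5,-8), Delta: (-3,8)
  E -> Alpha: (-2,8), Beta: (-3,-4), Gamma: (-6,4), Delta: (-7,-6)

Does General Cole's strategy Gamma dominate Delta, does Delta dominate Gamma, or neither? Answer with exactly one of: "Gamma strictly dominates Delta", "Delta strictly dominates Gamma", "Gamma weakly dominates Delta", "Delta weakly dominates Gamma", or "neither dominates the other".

neither dominates the other

Compare Gamma to Delta across every action of General Rowe: A: 6<8, B: 9>8, C: -1<4, D: -8<8, E: 4>-6.
Gamma does better at B, E but worse at A, C, D; neither strategy dominates the other.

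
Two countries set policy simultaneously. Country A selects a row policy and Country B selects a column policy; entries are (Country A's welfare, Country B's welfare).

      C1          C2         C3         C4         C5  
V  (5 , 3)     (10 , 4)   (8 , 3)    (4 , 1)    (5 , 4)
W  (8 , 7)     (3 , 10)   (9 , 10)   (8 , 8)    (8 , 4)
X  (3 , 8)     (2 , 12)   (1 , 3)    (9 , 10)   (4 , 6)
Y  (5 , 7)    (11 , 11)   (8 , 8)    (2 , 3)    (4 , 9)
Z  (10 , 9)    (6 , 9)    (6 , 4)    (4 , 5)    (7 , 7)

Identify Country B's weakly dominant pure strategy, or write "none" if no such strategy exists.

C2 vs C1: V: 4>3, W: 10>7, X: 12>8, Y: 11>7, Z: 9=9.
C2 vs C3: V: 4>3, W: 10=10, X: 12>3, Y: 11>8, Z: 9>4.
C2 vs C4: V: 4>1, W: 10>8, X: 12>10, Y: 11>3, Z: 9>5.
C2 vs C5: V: 4=4, W: 10>4, X: 12>6, Y: 11>9, Z: 9>7.
C2 is at least as good as every other strategy against every opponent action, so it is weakly dominant.

C2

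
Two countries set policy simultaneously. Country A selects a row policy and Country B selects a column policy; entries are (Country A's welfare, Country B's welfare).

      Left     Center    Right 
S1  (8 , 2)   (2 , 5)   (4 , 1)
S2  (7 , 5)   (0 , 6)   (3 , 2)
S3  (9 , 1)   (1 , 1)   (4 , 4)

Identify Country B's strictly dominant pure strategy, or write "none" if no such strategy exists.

Left fails to dominate Center at S1 (2<5).
Center fails to dominate Left at S3 (1=1).
Right fails to dominate Left at S1 (1<2).
No single strategy dominates all the others.

none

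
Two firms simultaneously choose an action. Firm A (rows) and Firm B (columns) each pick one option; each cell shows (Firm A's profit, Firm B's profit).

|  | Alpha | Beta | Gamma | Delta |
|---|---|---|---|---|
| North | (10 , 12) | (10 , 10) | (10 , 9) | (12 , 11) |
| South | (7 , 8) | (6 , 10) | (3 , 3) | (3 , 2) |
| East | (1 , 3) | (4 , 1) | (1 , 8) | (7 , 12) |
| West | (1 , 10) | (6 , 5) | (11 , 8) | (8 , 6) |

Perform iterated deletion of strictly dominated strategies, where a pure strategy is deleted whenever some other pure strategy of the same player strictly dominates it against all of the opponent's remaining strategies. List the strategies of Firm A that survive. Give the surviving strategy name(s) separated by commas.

Row South is eliminated: North beats it against every remaining column (Alpha: 10>7, Beta: 10>6, Gamma: 10>3, Delta: 12>3).
For Firm A, North strictly dominates East on the remaining columns (Alpha: 10>1, Beta: 10>4, Gamma: 10>1, Delta: 12>7); eliminate East.
Firm B's strategy Beta is strictly dominated by Alpha (North: 12>10, West: 10>5) and is removed.
Firm B's strategy Gamma is strictly dominated by Alpha (North: 12>9, West: 10>8) and is removed.
Firm A's strategy West is strictly dominated by North (Alpha: 10>1, Delta: 12>8) and is removed.
For Firm B, Alpha strictly dominates Delta on the remaining rows (North: 12>11); eliminate Delta.
Among the remaining strategies, none is strictly dominated by another pure strategy of the same player, so the elimination stops.
Surviving strategies — Firm A: {North}; Firm B: {Alpha}.

North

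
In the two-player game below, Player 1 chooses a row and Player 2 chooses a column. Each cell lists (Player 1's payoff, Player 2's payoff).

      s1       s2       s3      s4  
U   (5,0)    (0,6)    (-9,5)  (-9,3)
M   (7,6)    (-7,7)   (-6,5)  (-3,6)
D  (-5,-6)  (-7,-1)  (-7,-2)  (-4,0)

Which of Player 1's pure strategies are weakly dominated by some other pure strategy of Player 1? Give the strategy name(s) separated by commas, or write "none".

D

U: no other strategy beats it everywhere (M at s2 (0>-7); D at s1 (5>-5)).
Nothing dominates M: U at s1 (7>5); D at s1 (7>-5).
D: dominated, since M does at least as well everywhere (s1: 7>-5, s2: -7=-7, s3: -6>-7, s4: -3>-4).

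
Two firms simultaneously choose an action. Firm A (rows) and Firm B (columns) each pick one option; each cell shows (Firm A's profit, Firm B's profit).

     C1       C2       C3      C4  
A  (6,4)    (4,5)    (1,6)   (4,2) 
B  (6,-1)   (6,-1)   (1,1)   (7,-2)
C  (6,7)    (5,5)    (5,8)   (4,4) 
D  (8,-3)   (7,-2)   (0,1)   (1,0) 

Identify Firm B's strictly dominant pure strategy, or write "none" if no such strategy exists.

C3

C3 vs C1: A: 6>4, B: 1>-1, C: 8>7, D: 1>-3.
C3 vs C2: A: 6>5, B: 1>-1, C: 8>5, D: 1>-2.
C3 vs C4: A: 6>2, B: 1>-2, C: 8>4, D: 1>0.
C3 strictly beats every other strategy against every opponent action, so it is strictly dominant.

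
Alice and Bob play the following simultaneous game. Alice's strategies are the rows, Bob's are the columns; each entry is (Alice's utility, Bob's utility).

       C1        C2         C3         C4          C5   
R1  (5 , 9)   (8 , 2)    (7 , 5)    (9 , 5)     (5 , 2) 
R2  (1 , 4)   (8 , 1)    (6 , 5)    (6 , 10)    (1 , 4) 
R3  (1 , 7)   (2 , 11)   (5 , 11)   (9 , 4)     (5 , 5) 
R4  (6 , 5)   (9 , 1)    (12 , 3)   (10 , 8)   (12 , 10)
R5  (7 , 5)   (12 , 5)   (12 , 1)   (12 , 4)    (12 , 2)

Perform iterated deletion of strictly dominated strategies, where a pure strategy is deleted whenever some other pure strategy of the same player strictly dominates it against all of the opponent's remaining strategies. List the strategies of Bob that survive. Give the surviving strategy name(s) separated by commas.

For Alice, R4 strictly dominates R1 on the remaining columns (C1: 6>5, C2: 9>8, C3: 12>7, C4: 10>9, C5: 12>5); eliminate R1.
Alice's strategy R2 is strictly dominated by R4 (C1: 6>1, C2: 9>8, C3: 12>6, C4: 10>6, C5: 12>1) and is removed.
Alice's strategy R3 is strictly dominated by R4 (C1: 6>1, C2: 9>2, C3: 12>5, C4: 10>9, C5: 12>5) and is removed.
For Bob, C1 strictly dominates C3 on the remaining rows (R4: 5>3, R5: 5>1); eliminate C3.
Among the remaining strategies, none is strictly dominated by another pure strategy of the same player, so the elimination stops.
Surviving strategies — Alice: {R4, R5}; Bob: {C1, C2, C4, C5}.

C1, C2, C4, C5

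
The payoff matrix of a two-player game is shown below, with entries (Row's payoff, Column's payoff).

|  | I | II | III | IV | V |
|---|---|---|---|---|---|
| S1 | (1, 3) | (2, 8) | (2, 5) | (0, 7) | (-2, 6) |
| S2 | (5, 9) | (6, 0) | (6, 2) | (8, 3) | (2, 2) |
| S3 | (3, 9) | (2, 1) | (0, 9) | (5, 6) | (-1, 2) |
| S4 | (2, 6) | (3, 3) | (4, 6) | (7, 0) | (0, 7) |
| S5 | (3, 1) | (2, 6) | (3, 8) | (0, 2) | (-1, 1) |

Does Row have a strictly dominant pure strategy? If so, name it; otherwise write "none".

S2

S2 vs S1: I: 5>1, II: 6>2, III: 6>2, IV: 8>0, V: 2>-2.
S2 vs S3: I: 5>3, II: 6>2, III: 6>0, IV: 8>5, V: 2>-1.
S2 vs S4: I: 5>2, II: 6>3, III: 6>4, IV: 8>7, V: 2>0.
S2 vs S5: I: 5>3, II: 6>2, III: 6>3, IV: 8>0, V: 2>-1.
S2 strictly beats every other strategy against every opponent action, so it is strictly dominant.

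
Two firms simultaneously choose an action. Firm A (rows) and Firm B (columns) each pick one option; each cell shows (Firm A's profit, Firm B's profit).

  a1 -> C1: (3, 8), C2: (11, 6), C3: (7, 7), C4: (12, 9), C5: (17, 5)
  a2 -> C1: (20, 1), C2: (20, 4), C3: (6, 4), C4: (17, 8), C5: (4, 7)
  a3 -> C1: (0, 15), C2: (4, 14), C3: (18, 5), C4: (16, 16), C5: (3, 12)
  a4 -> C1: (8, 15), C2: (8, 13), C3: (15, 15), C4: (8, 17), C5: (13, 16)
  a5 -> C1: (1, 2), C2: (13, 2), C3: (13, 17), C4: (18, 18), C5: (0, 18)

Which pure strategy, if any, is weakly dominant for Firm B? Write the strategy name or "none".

C4 vs C1: a1: 9>8, a2: 8>1, a3: 16>15, a4: 17>15, a5: 18>2.
C4 vs C2: a1: 9>6, a2: 8>4, a3: 16>14, a4: 17>13, a5: 18>2.
C4 vs C3: a1: 9>7, a2: 8>4, a3: 16>5, a4: 17>15, a5: 18>17.
C4 vs C5: a1: 9>5, a2: 8>7, a3: 16>12, a4: 17>16, a5: 18=18.
C4 is at least as good as every other strategy against every opponent action, so it is weakly dominant.

C4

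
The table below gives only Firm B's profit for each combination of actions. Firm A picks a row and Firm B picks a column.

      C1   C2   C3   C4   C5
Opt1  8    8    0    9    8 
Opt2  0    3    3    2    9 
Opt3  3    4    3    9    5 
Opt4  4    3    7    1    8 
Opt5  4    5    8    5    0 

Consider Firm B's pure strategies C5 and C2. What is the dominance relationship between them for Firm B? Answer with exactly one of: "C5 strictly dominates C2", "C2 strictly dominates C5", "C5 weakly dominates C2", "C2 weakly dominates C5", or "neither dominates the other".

neither dominates the other

Compare C5 to C2 across every action of Firm A: Opt1: 8=8, Opt2: 9>3, Opt3: 5>4, Opt4: 8>3, Opt5: 0<5.
C5 does better at Opt2, Opt3, Opt4 but worse at Opt5; neither strategy dominates the other.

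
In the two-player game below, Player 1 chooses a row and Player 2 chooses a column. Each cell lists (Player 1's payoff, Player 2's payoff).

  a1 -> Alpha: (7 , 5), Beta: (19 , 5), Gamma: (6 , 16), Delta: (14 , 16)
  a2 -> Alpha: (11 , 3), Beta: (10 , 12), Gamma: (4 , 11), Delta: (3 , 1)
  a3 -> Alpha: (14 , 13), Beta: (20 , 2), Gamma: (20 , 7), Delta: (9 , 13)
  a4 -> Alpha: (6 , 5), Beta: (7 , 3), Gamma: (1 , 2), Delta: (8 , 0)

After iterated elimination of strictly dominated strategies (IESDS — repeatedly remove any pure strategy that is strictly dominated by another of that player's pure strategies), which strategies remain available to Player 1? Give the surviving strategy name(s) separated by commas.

Player 1's strategy a2 is strictly dominated by a3 (Alpha: 14>11, Beta: 20>10, Gamma: 20>4, Delta: 9>3) and is removed.
Player 1's strategy a4 is strictly dominated by a1 (Alpha: 7>6, Beta: 19>7, Gamma: 6>1, Delta: 14>8) and is removed.
Player 2's strategy Beta is strictly dominated by Gamma (a1: 16>5, a3: 7>2) and is removed.
Among the remaining strategies, none is strictly dominated by another pure strategy of the same player, so the elimination stops.
Surviving strategies — Player 1: {a1, a3}; Player 2: {Alpha, Gamma, Delta}.

a1, a3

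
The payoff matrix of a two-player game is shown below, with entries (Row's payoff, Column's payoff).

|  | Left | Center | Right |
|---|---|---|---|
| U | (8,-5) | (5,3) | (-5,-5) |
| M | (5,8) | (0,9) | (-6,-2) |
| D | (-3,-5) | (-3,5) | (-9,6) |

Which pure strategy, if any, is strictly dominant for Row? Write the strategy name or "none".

U vs M: Left: 8>5, Center: 5>0, Right: -5>-6.
U vs D: Left: 8>-3, Center: 5>-3, Right: -5>-9.
U strictly beats every other strategy against every opponent action, so it is strictly dominant.

U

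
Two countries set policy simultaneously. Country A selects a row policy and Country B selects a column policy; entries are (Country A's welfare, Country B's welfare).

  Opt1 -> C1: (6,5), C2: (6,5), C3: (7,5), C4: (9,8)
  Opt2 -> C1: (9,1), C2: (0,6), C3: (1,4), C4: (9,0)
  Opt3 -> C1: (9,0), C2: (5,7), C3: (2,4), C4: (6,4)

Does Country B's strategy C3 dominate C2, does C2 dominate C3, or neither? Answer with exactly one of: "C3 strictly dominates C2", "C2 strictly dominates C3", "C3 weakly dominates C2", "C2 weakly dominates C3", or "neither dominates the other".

C2 weakly dominates C3

Compare C3 to C2 across each opponent action: Opt1: 5=5, Opt2: 4<6, Opt3: 4<7.
C2 is at least as good everywhere and strictly better somewhere (tied at Opt1), so C2 weakly dominates C3.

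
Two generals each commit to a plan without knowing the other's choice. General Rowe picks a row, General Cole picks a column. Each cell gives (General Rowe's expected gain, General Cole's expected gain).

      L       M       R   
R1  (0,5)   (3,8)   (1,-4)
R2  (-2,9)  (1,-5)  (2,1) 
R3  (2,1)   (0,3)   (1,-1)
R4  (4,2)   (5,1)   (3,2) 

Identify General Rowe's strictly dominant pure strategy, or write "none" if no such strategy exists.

R4 vs R1: L: 4>0, M: 5>3, R: 3>1.
R4 vs R2: L: 4>-2, M: 5>1, R: 3>2.
R4 vs R3: L: 4>2, M: 5>0, R: 3>1.
R4 strictly beats every other strategy against every opponent action, so it is strictly dominant.

R4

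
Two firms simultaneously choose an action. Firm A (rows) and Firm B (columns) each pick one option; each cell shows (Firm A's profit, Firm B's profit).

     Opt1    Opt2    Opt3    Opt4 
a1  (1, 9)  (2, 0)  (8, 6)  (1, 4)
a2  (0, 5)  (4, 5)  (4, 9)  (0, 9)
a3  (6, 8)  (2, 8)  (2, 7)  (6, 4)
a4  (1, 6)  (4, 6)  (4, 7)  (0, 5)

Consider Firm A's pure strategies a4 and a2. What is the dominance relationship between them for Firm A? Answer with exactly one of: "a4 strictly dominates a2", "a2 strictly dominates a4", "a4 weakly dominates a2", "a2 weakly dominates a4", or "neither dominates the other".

a4 weakly dominates a2

a4's payoffs vs a2's, by Firm B's action — Opt1: 1>0, Opt2: 4=4, Opt3: 4=4, Opt4: 0=0.
a4 is at least as good everywhere and strictly better somewhere (tied only at Opt2, Opt3, Opt4), so a4 weakly but not strictly dominates a2.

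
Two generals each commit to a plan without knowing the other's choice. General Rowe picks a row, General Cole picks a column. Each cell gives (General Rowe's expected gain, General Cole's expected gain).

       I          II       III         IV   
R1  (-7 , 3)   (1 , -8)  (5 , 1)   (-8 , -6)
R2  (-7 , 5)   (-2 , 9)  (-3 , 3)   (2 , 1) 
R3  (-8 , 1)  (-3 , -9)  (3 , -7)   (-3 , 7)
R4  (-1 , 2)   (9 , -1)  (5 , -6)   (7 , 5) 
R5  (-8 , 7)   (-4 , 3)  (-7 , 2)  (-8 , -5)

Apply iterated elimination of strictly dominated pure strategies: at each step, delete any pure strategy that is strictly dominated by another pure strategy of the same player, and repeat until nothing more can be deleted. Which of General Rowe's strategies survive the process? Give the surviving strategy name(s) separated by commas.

For General Rowe, R4 strictly dominates R2 on the remaining columns (I: -1>-7, II: 9>-2, III: 5>-3, IV: 7>2); eliminate R2.
General Rowe's strategy R3 is strictly dominated by R4 (I: -1>-8, II: 9>-3, III: 5>3, IV: 7>-3) and is removed.
For General Rowe, R4 strictly dominates R5 on the remaining columns (I: -1>-8, II: 9>-4, III: 5>-7, IV: 7>-8); eliminate R5.
Column II is eliminated: I beats it against every remaining row (R1: 3>-8, R4: 2>-1).
General Cole's strategy III is strictly dominated by I (R1: 3>1, R4: 2>-6) and is removed.
For General Rowe, R4 strictly dominates R1 on the remaining columns (I: -1>-7, IV: 7>-8); eliminate R1.
General Cole's strategy I is strictly dominated by IV (R4: 5>2) and is removed.
Among the remaining strategies, none is strictly dominated by another pure strategy of the same player, so the elimination stops.
Surviving strategies — General Rowe: {R4}; General Cole: {IV}.

R4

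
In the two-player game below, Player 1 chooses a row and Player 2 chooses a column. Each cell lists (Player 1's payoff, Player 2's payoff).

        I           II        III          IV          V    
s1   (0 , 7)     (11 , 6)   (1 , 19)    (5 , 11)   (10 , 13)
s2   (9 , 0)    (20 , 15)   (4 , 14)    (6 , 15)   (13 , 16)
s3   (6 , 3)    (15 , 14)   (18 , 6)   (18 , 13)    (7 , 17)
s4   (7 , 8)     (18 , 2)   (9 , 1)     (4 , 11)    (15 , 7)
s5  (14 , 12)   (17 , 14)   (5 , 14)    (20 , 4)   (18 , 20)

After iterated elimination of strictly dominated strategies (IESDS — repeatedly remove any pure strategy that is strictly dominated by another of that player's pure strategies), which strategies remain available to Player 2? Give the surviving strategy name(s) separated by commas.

V

Player 1's strategy s1 is strictly dominated by s2 (I: 9>0, II: 20>11, III: 4>1, IV: 6>5, V: 13>10) and is removed.
Player 2's strategy II is strictly dominated by V (s2: 16>15, s3: 17>14, s4: 7>2, s5: 20>14) and is removed.
For Player 1, s5 strictly dominates s2 on the remaining columns (I: 14>9, III: 5>4, IV: 20>6, V: 18>13); eliminate s2.
For Player 2, V strictly dominates III on the remaining rows (s3: 17>6, s4: 7>1, s5: 20>14); eliminate III.
Row s3 is eliminated: s5 beats it against every remaining column (I: 14>6, IV: 20>18, V: 18>7).
Row s4 is eliminated: s5 beats it against every remaining column (I: 14>7, IV: 20>4, V: 18>15).
For Player 2, V strictly dominates I on the remaining rows (s5: 20>12); eliminate I.
For Player 2, V strictly dominates IV on the remaining rows (s5: 20>4); eliminate IV.
Among the remaining strategies, none is strictly dominated by another pure strategy of the same player, so the elimination stops.
Surviving strategies — Player 1: {s5}; Player 2: {V}.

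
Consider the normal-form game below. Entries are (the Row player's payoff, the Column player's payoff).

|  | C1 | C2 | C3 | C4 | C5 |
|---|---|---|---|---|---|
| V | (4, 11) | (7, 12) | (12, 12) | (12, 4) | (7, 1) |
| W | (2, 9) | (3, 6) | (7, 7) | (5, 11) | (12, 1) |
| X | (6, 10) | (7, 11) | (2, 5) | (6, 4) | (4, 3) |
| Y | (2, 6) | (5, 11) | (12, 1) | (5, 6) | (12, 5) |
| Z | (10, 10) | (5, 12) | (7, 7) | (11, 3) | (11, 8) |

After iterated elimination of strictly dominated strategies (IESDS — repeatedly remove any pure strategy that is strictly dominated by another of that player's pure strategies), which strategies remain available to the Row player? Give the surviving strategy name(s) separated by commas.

For the Column player, C1 strictly dominates C5 on the remaining rows (V: 11>1, W: 9>1, X: 10>3, Y: 6>5, Z: 10>8); eliminate C5.
The Row player's strategy W is strictly dominated by V (C1: 4>2, C2: 7>3, C3: 12>7, C4: 12>5) and is removed.
Column C1 is eliminated: C2 beats it against every remaining row (V: 12>11, X: 11>10, Y: 11>6, Z: 12>10).
For the Row player, V strictly dominates Z on the remaining columns (C2: 7>5, C3: 12>7, C4: 12>11); eliminate Z.
Column C4 is eliminated: C2 beats it against every remaining row (V: 12>4, X: 11>4, Y: 11>6).
Among the remaining strategies, none is strictly dominated by another pure strategy of the same player, so the elimination stops.
Surviving strategies — the Row player: {V, X, Y}; the Column player: {C2, C3}.

V, X, Y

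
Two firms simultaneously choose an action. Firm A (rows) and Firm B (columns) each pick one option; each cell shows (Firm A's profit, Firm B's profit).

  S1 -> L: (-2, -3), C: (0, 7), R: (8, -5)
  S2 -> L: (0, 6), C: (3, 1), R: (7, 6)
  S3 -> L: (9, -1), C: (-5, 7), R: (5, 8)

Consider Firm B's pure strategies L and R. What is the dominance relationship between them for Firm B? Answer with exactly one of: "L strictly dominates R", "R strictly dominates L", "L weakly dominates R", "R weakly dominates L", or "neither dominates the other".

neither dominates the other

Compare L to R across every action of Firm A: S1: -3>-5, S2: 6=6, S3: -1<8.
L does better at S1 but worse at S3; neither strategy dominates the other.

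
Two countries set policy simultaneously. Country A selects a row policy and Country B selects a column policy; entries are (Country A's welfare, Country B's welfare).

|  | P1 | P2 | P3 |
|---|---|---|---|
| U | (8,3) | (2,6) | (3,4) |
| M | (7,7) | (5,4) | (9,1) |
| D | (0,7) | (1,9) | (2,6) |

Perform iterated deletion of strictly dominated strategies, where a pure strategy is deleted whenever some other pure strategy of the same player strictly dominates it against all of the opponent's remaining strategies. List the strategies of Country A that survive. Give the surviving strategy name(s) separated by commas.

U, M

Row D is eliminated: U beats it against every remaining column (P1: 8>0, P2: 2>1, P3: 3>2).
For Country B, P2 strictly dominates P3 on the remaining rows (U: 6>4, M: 4>1); eliminate P3.
Among the remaining strategies, none is strictly dominated by another pure strategy of the same player, so the elimination stops.
Surviving strategies — Country A: {U, M}; Country B: {P1, P2}.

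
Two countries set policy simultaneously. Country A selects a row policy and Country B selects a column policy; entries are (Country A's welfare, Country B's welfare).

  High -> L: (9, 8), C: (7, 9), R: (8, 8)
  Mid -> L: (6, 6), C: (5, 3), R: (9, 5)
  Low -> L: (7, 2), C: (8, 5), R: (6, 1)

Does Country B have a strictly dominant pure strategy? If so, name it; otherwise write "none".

none

L fails to dominate C at High (8<9).
C fails to dominate L at Mid (3<6).
R fails to dominate L at High (8=8).
No single strategy dominates all the others.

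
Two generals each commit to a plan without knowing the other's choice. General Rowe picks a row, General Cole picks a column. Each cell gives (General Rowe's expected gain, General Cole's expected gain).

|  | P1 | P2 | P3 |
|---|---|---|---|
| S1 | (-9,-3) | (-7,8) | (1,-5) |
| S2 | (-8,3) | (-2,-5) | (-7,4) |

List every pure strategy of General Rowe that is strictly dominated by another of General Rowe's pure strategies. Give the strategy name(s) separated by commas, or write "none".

none

Nothing dominates S1: S2 at P3 (1>-7).
Nothing dominates S2: S1 at P1 (-8>-9).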